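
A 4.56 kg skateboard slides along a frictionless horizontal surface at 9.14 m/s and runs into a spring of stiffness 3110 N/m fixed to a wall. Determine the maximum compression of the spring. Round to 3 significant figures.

Conservation of energy between contact and max compression: ½mv² = ½kx²
x = v√(m/k) = 9.14 × √(4.56/3110) = 0.3500 m

x = 0.350 m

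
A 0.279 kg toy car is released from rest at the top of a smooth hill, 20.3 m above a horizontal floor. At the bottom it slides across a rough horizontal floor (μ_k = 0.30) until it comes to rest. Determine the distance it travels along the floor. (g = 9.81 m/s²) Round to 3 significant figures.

d = 67.7 m

Energy at the top = energy at the end + work done against friction:
At rest all PE has been dissipated by friction: mgh = μ_k m g d
d = h/μ_k = 20.3/0.30 = 67.67 m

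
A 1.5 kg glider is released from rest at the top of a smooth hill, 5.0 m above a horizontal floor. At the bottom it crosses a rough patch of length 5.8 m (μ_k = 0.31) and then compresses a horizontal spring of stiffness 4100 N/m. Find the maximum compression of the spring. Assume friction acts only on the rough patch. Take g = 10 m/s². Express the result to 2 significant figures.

Initial energy: E₁ = mgh = (1.5)(10)(5.0) = 75.000 J
Friction removes W_f = μ_k mg d = (0.31)(1.5)(10)(5.8) = 26.97 J
Energy reaching the spring: E = 75.000 − 26.97 = 48.030 J
At max compression ½kx² = E ⇒ x = √(2E/k) = √(2 × 48.030/4100) = 0.1531 m

x = 0.15 m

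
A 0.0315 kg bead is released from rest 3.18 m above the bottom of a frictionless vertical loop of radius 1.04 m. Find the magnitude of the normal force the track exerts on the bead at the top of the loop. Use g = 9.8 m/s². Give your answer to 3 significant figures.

N = 0.344 N

Energy from release to top (height 2r): mgh = ½mv_top² + mg(2r)
v_top² = 2g(h − 2r) = 2(9.8)(3.18 − 2.080) = 21.560 m²/s²
At the top, both N and weight point toward the centre: N + mg = mv_top²/r
N = m(v_top²/r − g) = 0.0315(21.560/1.04 − 9.8) = 0.3443 N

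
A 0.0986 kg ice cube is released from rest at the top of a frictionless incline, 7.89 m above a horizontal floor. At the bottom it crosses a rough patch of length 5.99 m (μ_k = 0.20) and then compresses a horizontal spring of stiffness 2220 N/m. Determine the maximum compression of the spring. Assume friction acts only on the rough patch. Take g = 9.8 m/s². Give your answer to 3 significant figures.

Initial energy: E₁ = mgh = (0.0986)(9.8)(7.89) = 7.6239 J
Friction removes W_f = μ_k mg d = (0.20)(0.0986)(9.8)(5.99) = 1.158 J
Energy reaching the spring: E = 7.6239 − 1.158 = 6.4663 J
At max compression ½kx² = E ⇒ x = √(2E/k) = √(2 × 6.4663/2220) = 0.07633 m

x = 0.0763 m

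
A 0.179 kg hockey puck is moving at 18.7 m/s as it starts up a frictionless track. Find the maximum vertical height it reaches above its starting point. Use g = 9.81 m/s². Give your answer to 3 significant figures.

By energy conservation, ½mv² = mgh
h = v²/(2g) = 18.7²/(2 × 9.81) = 17.82 m

h = 17.8 m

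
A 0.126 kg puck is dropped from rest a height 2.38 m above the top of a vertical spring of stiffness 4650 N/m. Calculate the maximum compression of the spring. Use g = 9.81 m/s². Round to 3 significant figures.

Let x be the compression. The total drop is H + x, and the puck is instantaneously at rest at max compression, so energy conservation gives:
mg(H + x) = ½kx²
½(4650)x² − (0.126)(9.81)x − (0.126)(9.81)(2.38) = 0
2325x² − 1.236x − 2.942 = 0
x = [1.236 + √(1.528 + 27359)]/(2 × 2325) = 0.03584 m

x = 0.0358 m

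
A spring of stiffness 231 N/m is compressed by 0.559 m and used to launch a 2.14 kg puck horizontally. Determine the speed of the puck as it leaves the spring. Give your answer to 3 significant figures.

The puck leaves the spring when the spring is at natural length, so ½kx² = ½mv²
v = x√(k/m) = 0.559 × √(231/2.14) = 5.808 m/s

v = 5.81 m/s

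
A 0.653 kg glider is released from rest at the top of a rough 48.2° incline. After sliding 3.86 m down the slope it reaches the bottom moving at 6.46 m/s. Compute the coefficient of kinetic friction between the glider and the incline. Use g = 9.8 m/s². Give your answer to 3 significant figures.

μ_k = 0.291

Energy balance down the incline: mg L sinθ − ½mv² = μ_k (mg cosθ) L
mgL sinθ = 18.415 J; ½mv² = 13.625 J
W_f = 18.415 − 13.625 = 4.789 J
μ_k = W_f/(mg cosθ · L) = 4.789/(4.265 × 3.86) = 0.2909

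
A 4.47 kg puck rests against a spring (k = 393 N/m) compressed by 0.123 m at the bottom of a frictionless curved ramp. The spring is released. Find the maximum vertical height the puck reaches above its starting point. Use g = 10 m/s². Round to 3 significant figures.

At maximum height the puck is at rest, so ½kx² = mgh
h = kx²/(2mg) = (393)(0.123)²/(2 × 4.47 × 10) = 0.06651 m

h = 0.0665 m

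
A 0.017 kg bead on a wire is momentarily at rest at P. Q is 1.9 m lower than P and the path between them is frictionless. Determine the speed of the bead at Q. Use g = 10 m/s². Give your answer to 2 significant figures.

v = 6.2 m/s

Equating total energy at the two states: mgh = ½mv²
v = √(2gh) = √(2 × 10 × 1.9) = √38.000 = 6.164 m/s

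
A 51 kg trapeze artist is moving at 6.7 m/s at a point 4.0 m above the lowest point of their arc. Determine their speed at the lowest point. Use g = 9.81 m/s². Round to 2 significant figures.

Equating total energy at the two states: ½mv₀² + mgh = ½mv²
v² = v₀² + 2gh = (6.7)² + 2(9.81)(4.0) = 123.37
v = √123.37 = 11.11 m/s

v = 11 m/s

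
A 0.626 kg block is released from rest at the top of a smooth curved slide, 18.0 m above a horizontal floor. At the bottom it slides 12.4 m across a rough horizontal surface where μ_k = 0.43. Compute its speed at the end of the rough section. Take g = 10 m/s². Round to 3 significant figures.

Applying the work–energy principle:
mgh = ½mv² + μ_k m g d
W_f = μ_k mg d = (0.43)(0.626)(10)(12.4) = 33.38 J
½mv² = mgh − W_f = 112.68 − 33.38 = 79.302 J
v = √(2 × 79.302/0.626) = 15.92 m/s

v = 15.9 m/s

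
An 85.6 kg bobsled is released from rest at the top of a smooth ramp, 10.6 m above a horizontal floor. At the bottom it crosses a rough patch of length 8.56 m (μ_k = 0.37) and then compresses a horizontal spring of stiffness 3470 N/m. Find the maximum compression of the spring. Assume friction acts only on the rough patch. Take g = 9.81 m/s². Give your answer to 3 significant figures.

Initial energy: E₁ = mgh = (85.6)(9.81)(10.6) = 8901.2 J
Friction removes W_f = μ_k mg d = (0.37)(85.6)(9.81)(8.56) = 2660 J
Energy reaching the spring: E = 8901.2 − 2660 = 6241.6 J
At max compression ½kx² = E ⇒ x = √(2E/k) = √(2 × 6241.6/3470) = 1.897 m

x = 1.90 m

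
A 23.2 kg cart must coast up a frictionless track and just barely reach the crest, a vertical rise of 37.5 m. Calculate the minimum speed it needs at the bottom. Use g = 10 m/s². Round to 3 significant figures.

v = 27.4 m/s

At the top it is momentarily at rest, so all KE converts to PE: ½mv² = mgh
v = √(2gh) = √(2 × 10 × 37.5) = 27.39 m/s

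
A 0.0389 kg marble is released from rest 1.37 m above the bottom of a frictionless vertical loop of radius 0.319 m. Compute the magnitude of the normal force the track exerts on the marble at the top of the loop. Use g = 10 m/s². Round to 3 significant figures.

N = 1.40 N

Energy from release to top (height 2r): mgh = ½mv_top² + mg(2r)
v_top² = 2g(h − 2r) = 2(10)(1.37 − 0.6380) = 14.640 m²/s²
At the top, both N and weight point toward the centre: N + mg = mv_top²/r
N = m(v_top²/r − g) = 0.0389(14.640/0.319 − 10) = 1.396 N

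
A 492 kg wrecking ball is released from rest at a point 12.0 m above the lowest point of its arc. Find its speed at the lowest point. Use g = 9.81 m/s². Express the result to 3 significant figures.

Equating total energy at the two states: mgh = ½mv²
v = √(2gh) = √(2 × 9.81 × 12.0) = √235.44 = 15.34 m/s

v = 15.3 m/s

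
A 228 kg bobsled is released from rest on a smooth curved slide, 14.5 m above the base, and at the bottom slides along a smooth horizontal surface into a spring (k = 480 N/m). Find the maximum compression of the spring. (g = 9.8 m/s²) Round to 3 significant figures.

x = 11.6 m

At max compression the bobsled is momentarily at rest: mgh = ½kx²
x = √(2mgh/k) = √(2 × 228 × 9.8 × 14.5 / 480) = 11.62 m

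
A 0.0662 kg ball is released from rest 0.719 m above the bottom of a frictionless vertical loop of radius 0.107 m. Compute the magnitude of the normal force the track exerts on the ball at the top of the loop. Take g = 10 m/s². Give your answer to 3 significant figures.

Energy from release to top (height 2r): mgh = ½mv_top² + mg(2r)
v_top² = 2g(h − 2r) = 2(10)(0.719 − 0.2140) = 10.100 m²/s²
At the top, both N and weight point toward the centre: N + mg = mv_top²/r
N = m(v_top²/r − g) = 0.0662(10.100/0.107 − 10) = 5.587 N

N = 5.59 N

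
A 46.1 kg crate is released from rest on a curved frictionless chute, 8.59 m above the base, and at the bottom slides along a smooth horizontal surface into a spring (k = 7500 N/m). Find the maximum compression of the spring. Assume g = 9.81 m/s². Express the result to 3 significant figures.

At max compression the crate is momentarily at rest: mgh = ½kx²
x = √(2mgh/k) = √(2 × 46.1 × 9.81 × 8.59 / 7500) = 1.018 m

x = 1.02 m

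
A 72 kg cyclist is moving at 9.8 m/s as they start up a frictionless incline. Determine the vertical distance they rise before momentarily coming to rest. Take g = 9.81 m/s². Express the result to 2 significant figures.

h = 4.9 m

By energy conservation, ½mv² = mgh
h = v²/(2g) = 9.8²/(2 × 9.81) = 4.895 m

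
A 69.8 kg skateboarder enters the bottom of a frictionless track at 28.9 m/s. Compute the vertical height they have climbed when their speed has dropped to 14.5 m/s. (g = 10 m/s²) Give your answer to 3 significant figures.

h = 31.2 m

Energy balance between the two points: ½mv₁² = ½mv₂² + mgh
h = (v₁² − v₂²)/(2g) = (28.9² − 14.5²)/(2 × 10) = 31.25 m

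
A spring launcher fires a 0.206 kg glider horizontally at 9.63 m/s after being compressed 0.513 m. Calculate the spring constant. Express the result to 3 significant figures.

Energy stored in the spring equals the launch KE: ½kx² = ½mv²
k = mv²/x² = (0.206)(9.63)²/(0.513)² = 72.59 N/m

k = 72.6 N/m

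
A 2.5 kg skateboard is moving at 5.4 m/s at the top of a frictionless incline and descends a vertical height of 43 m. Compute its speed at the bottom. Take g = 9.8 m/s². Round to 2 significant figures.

By conservation of mechanical energy, ½mv₀² + mgh = ½mv²
v² = v₀² + 2gh = (5.4)² + 2(9.8)(43) = 871.96
v = √871.96 = 29.53 m/s

v = 30 m/s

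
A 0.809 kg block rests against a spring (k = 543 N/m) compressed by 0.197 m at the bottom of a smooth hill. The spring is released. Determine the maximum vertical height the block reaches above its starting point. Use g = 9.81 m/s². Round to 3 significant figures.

At maximum height the block is at rest, so ½kx² = mgh
h = kx²/(2mg) = (543)(0.197)²/(2 × 0.809 × 9.81) = 1.328 m

h = 1.33 m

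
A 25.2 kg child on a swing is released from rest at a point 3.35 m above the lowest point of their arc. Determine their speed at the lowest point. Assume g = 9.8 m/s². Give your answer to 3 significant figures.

Energy conservation between the two points: mgh = ½mv²
v = √(2gh) = √(2 × 9.8 × 3.35) = √65.660 = 8.103 m/s

v = 8.10 m/s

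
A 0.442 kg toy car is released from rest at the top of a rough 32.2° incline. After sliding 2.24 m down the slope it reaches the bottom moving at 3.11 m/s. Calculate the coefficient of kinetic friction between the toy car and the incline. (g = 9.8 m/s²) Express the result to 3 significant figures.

μ_k = 0.369

The energy dissipated by friction is the PE lost minus the KE gained:
mgL sinθ = 5.1704 J; ½mv² = 2.1375 J
W_f = 5.1704 − 2.1375 = 3.033 J
μ_k = W_f/(mg cosθ · L) = 3.033/(3.665 × 2.24) = 0.3694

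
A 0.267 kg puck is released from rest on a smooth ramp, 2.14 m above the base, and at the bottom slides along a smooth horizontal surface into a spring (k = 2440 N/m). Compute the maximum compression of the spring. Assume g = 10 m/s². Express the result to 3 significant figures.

At max compression the puck is momentarily at rest: mgh = ½kx²
x = √(2mgh/k) = √(2 × 0.267 × 10 × 2.14 / 2440) = 0.06844 m

x = 0.0684 m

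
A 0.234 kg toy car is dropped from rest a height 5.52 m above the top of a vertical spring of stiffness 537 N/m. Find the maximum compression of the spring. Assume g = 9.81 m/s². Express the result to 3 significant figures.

Take the reference level at the top of the uncompressed spring. At max compression the car has fallen H + x and is momentarily at rest:
mg(H + x) = ½kx²
½(537)x² − (0.234)(9.81)x − (0.234)(9.81)(5.52) = 0
268.5x² − 2.296x − 12.67 = 0
x = [2.296 + √(5.270 + 13609)]/(2 × 268.5) = 0.2216 m

x = 0.222 m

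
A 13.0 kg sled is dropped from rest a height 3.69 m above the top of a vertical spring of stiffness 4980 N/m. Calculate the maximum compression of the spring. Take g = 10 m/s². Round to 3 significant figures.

x = 0.466 m

Measuring PE from the top of the relaxed spring, at max compression the sled has dropped H + x with zero KE, so:
mg(H + x) = ½kx²
½(4980)x² − (13.0)(10)x − (13.0)(10)(3.69) = 0
2490x² − 130.0x − 479.7 = 0
x = [130.0 + √(16900 + 4.7778e+06)]/(2 × 2490) = 0.4658 m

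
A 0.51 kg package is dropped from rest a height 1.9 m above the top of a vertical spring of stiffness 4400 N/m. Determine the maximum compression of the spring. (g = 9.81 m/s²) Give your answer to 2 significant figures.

x = 0.067 m

Measuring PE from the top of the relaxed spring, at max compression the package has dropped H + x with zero KE, so:
mg(H + x) = ½kx²
½(4400)x² − (0.51)(9.81)x − (0.51)(9.81)(1.9) = 0
2200x² − 5.003x − 9.506 = 0
x = [5.003 + √(25.03 + 83652)]/(2 × 2200) = 0.06688 m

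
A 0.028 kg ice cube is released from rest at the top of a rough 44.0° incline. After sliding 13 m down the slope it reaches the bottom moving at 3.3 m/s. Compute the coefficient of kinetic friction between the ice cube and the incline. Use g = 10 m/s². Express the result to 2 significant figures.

μ_k = 0.91

mgh = ½mv² + μ_k (mg cosθ) L, with h = L sinθ
mgL sinθ = 2.5286 J; ½mv² = 0.15246 J
W_f = 2.5286 − 0.15246 = 2.376 J
μ_k = W_f/(mg cosθ · L) = 2.376/(0.2014 × 13) = 0.9075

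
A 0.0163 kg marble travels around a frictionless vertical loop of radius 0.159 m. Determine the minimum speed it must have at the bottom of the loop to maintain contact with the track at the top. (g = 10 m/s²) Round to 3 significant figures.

At the top: mg = mv_top²/r ⇒ v_top² = gr = 1.590 m²/s²
Energy from bottom to top (height 2r): ½mv_bot² = ½mv_top² + mg(2r)
v_bot² = gr + 4gr = 5gr = 7.950
v_bot = √(5gr) = 2.820 m/s

v = 2.82 m/s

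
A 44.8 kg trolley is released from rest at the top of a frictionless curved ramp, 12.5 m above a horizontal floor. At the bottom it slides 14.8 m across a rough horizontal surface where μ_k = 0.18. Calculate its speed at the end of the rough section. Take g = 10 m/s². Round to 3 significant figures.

Applying the work–energy principle:
mgh = ½mv² + μ_k m g d
W_f = μ_k mg d = (0.18)(44.8)(10)(14.8) = 1193 J
½mv² = mgh − W_f = 5600.0 − 1193 = 4406.5 J
v = √(2 × 4406.5/44.8) = 14.03 m/s

v = 14.0 m/s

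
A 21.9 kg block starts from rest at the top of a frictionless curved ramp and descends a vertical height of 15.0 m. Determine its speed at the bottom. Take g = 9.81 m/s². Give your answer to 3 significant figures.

Equating total energy at the two states: mgh = ½mv²
v = √(2gh) = √(2 × 9.81 × 15.0) = √294.30 = 17.16 m/s

v = 17.2 m/s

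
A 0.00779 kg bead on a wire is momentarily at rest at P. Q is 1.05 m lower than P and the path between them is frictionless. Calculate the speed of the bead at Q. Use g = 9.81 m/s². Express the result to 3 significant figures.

v = 4.54 m/s

Equating total energy at the two states: mgh = ½mv²
v = √(2gh) = √(2 × 9.81 × 1.05) = √20.601 = 4.539 m/s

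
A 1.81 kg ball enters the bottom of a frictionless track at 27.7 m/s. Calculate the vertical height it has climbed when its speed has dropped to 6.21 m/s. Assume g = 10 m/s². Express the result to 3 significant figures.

h = 36.4 m

Energy balance between the two points: ½mv₁² = ½mv₂² + mgh
h = (v₁² − v₂²)/(2g) = (27.7² − 6.21²)/(2 × 10) = 36.44 m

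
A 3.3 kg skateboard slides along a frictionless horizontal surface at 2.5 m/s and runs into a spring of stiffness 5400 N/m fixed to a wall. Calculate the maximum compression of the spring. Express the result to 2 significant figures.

Conservation of energy between contact and max compression: ½mv² = ½kx²
x = v√(m/k) = 2.5 × √(3.3/5400) = 0.06180 m

x = 0.062 m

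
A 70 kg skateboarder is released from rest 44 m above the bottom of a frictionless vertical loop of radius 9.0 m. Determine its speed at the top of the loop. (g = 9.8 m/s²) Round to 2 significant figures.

Energy conservation: mgh = ½mv_top² + mg(2r)
v_top² = 2g(h − 2r) = 2(9.8)(44 − 18.00) = 509.6
v_top = 22.57 m/s

v = 23 m/s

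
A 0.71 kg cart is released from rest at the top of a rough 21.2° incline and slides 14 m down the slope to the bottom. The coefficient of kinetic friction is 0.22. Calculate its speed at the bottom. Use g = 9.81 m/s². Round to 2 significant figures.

v = 6.6 m/s

Taking the bottom as reference, mgh = ½mv² + μ_k N L with h = L sinθ, N = mg cosθ:
mgh = mgL sinθ = (0.71)(9.81)(14)sin21.2° = 35.263 J
W_f = μ_k mg cosθ · L = (0.22)(0.71)(9.81)cos21.2°·14 = 20.00 J
½mv² = 35.263 − 20.00 = 15.262 J
v = √(2 × 15.262/0.71) = 6.557 m/s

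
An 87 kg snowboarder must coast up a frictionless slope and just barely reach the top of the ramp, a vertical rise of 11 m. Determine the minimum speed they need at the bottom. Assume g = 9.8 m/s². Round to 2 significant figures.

v = 15 m/s

At the top they are momentarily at rest, so all KE converts to PE: ½mv² = mgh
v = √(2gh) = √(2 × 9.8 × 11) = 14.68 m/s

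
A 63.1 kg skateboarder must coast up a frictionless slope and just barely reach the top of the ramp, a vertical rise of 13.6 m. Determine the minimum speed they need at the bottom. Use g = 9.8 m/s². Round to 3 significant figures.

v = 16.3 m/s

At the top they are momentarily at rest, so all KE converts to PE: ½mv² = mgh
v = √(2gh) = √(2 × 9.8 × 13.6) = 16.33 m/s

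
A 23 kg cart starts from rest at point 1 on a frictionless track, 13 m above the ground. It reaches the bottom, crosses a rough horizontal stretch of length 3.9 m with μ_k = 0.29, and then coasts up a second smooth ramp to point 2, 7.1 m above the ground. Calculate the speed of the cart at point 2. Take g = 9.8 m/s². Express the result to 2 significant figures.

Energy at 1: mgh₁ = (23)(9.8)(13) = 2930.2 J
Friction loss: W_f = μ_k mg d = 254.9 J
At 2: ½mv² + mgh₂ = mgh₁ − W_f
½mv² = 2930.2 − 254.9 − 1600.3 = 1074.9 J
v = √(2 × 1074.9/23) = 9.668 m/s

v = 9.7 m/s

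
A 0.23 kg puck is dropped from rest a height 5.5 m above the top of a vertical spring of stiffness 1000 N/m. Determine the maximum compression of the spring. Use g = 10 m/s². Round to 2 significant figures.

x = 0.16 m

Measuring PE from the top of the relaxed spring, at max compression the puck has dropped H + x with zero KE, so:
mg(H + x) = ½kx²
½(1000)x² − (0.23)(10)x − (0.23)(10)(5.5) = 0
500.0x² − 2.300x − 12.65 = 0
x = [2.300 + √(5.290 + 25300)]/(2 × 500.0) = 0.1614 m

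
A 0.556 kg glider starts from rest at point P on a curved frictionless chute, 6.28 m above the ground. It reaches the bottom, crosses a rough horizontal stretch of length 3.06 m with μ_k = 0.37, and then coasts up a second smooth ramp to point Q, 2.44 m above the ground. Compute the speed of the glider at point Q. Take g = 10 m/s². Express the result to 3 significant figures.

v = 7.36 m/s

Energy at P: mgh₁ = (0.556)(10)(6.28) = 34.917 J
Friction loss: W_f = μ_k mg d = 6.295 J
At Q: ½mv² + mgh₂ = mgh₁ − W_f
½mv² = 34.917 − 6.295 − 13.566 = 15.055 J
v = √(2 × 15.055/0.556) = 7.359 m/s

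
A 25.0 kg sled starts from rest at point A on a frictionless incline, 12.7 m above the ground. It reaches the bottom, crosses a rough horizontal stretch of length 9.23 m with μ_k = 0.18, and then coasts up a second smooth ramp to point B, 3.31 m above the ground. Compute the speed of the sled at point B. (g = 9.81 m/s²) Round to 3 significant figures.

Energy at A: mgh₁ = (25.0)(9.81)(12.7) = 3114.7 J
Friction loss: W_f = μ_k mg d = 407.5 J
At B: ½mv² + mgh₂ = mgh₁ − W_f
½mv² = 3114.7 − 407.5 − 811.78 = 1895.4 J
v = √(2 × 1895.4/25.0) = 12.31 m/s

v = 12.3 m/s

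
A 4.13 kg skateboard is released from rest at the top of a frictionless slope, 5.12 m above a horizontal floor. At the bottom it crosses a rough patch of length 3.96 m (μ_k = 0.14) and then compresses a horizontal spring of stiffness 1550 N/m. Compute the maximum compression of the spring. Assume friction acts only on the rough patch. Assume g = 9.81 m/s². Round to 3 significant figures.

x = 0.489 m

Initial energy: E₁ = mgh = (4.13)(9.81)(5.12) = 207.44 J
Friction removes W_f = μ_k mg d = (0.14)(4.13)(9.81)(3.96) = 22.46 J
Energy reaching the spring: E = 207.44 − 22.46 = 184.98 J
At max compression ½kx² = E ⇒ x = √(2E/k) = √(2 × 184.98/1550) = 0.4885 m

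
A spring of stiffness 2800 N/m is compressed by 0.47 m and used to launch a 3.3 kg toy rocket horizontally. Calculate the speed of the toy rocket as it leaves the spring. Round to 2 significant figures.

Spring PE converts entirely to kinetic energy: ½kx² = ½mv²
v = x√(k/m) = 0.47 × √(2800/3.3) = 13.69 m/s

v = 14 m/s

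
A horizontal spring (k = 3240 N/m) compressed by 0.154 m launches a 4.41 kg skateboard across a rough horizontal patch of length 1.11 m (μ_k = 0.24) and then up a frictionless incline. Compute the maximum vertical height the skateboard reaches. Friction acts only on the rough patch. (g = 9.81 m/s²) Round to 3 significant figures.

h = 0.622 m

Spring energy: E₀ = ½kx² = ½(3240)(0.154)² = 38.420 J
Friction: W_f = μ_k mg d = (0.24)(4.41)(9.81)(1.11) = 11.53 J
Energy at base of ramp: E = 38.420 − 11.53 = 26.895 J
At max height all remaining energy is PE: mgh = E ⇒ h = E/(mg) = 26.895/(4.41 × 9.81) = 0.6217 m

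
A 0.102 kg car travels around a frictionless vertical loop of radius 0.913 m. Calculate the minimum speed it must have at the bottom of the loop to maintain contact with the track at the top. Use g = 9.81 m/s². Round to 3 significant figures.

v = 6.69 m/s

At the top: mg = mv_top²/r ⇒ v_top² = gr = 8.957 m²/s²
Energy from bottom to top (height 2r): ½mv_bot² = ½mv_top² + mg(2r)
v_bot² = gr + 4gr = 5gr = 44.78
v_bot = √(5gr) = 6.692 m/s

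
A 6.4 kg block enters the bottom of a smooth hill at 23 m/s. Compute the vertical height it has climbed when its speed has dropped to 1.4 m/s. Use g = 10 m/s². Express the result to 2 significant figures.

Energy balance between the two points: ½mv₁² = ½mv₂² + mgh
h = (v₁² − v₂²)/(2g) = (23² − 1.4²)/(2 × 10) = 26.35 m

h = 26 m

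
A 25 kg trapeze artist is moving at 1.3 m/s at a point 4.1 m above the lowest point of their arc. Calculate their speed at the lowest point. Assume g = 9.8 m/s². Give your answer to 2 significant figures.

Mechanical energy is conserved (no friction): ½mv₀² + mgh = ½mv²
v² = v₀² + 2gh = (1.3)² + 2(9.8)(4.1) = 82.050
v = √82.050 = 9.058 m/s

v = 9.1 m/s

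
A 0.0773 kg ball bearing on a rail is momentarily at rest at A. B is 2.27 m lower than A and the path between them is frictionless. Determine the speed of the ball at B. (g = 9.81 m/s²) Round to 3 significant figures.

v = 6.67 m/s

Mechanical energy is conserved (no friction): mgh = ½mv²
v = √(2gh) = √(2 × 9.81 × 2.27) = √44.537 = 6.674 m/s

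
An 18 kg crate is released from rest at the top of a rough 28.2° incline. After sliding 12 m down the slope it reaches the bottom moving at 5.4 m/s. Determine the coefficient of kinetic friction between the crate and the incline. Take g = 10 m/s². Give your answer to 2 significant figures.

μ_k = 0.40

mgh = ½mv² + μ_k (mg cosθ) L, with h = L sinθ
mgL sinθ = 1020.7 J; ½mv² = 262.44 J
W_f = 1020.7 − 262.44 = 758.3 J
μ_k = W_f/(mg cosθ · L) = 758.3/(158.6 × 12) = 0.3983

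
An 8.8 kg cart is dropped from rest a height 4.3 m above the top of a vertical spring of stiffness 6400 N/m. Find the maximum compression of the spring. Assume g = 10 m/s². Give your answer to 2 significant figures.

Let x be the compression. The total drop is H + x, and the cart is instantaneously at rest at max compression, so energy conservation gives:
mg(H + x) = ½kx²
½(6400)x² − (8.8)(10)x − (8.8)(10)(4.3) = 0
3200x² − 88.00x − 378.4 = 0
x = [88.00 + √(7744 + 4.8435e+06)]/(2 × 3200) = 0.3579 m

x = 0.36 m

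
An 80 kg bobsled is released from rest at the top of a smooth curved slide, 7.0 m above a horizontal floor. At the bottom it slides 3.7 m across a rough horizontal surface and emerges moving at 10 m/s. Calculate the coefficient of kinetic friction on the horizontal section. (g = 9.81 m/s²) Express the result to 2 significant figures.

Applying the work–energy principle:
mgh = ½mv² + μ_k m g d
mgh = 5493.6 J; ½mv² = 4000.0 J
W_f = 5493.6 − 4000.0 = 1494 J
μ_k = W_f/(mg·d) = 1494/(784.8 × 3.7) = 0.5144

μ_k = 0.51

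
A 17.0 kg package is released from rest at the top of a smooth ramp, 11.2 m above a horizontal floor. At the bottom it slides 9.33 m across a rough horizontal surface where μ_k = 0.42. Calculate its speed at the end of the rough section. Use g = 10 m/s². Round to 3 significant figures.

Energy bookkeeping (friction removes W_f = μ_k N d):
mgh = ½mv² + μ_k m g d
W_f = μ_k mg d = (0.42)(17.0)(10)(9.33) = 666.2 J
½mv² = mgh − W_f = 1904.0 − 666.2 = 1237.8 J
v = √(2 × 1237.8/17.0) = 12.07 m/s

v = 12.1 m/s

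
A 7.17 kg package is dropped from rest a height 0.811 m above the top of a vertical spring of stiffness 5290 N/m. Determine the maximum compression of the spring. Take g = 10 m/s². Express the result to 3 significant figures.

x = 0.162 m

Take the reference level at the top of the uncompressed spring. At max compression the package has fallen H + x and is momentarily at rest:
mg(H + x) = ½kx²
½(5290)x² − (7.17)(10)x − (7.17)(10)(0.811) = 0
2645x² − 71.70x − 58.15 = 0
x = [71.70 + √(5141 + 615213)]/(2 × 2645) = 0.1624 m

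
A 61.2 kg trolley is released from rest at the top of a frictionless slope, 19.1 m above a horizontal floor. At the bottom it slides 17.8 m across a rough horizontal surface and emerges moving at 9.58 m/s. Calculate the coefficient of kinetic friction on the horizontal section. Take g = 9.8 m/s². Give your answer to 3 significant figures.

μ_k = 0.810

Applying the work–energy principle:
mgh = ½mv² + μ_k m g d
mgh = 11455 J; ½mv² = 2808.4 J
W_f = 11455 − 2808.4 = 8647 J
μ_k = W_f/(mg·d) = 8647/(599.8 × 17.8) = 0.8100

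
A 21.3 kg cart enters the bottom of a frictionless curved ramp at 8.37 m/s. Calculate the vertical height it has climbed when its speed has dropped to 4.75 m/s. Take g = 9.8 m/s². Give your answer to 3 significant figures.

Energy balance between the two points: ½mv₁² = ½mv₂² + mgh
h = (v₁² − v₂²)/(2g) = (8.37² − 4.75²)/(2 × 9.8) = 2.423 m

h = 2.42 m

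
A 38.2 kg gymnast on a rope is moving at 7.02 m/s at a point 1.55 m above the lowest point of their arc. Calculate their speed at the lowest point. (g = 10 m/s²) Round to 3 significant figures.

Energy conservation between the two points: ½mv₀² + mgh = ½mv²
v² = v₀² + 2gh = (7.02)² + 2(10)(1.55) = 80.280
v = √80.280 = 8.960 m/s

v = 8.96 m/s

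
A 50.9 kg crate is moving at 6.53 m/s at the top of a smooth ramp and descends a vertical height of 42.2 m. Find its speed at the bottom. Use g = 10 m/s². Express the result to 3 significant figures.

v = 29.8 m/s

Equating total energy at the two states: ½mv₀² + mgh = ½mv²
The mass cancels from both sides.
v² = v₀² + 2gh = (6.53)² + 2(10)(42.2) = 886.64
v = √886.64 = 29.78 m/s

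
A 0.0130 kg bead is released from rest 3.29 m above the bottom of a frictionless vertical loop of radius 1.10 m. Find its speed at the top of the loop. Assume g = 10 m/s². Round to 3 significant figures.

v = 4.67 m/s

Energy conservation: mgh = ½mv_top² + mg(2r)
v_top² = 2g(h − 2r) = 2(10)(3.29 − 2.200) = 21.80
v_top = 4.669 m/s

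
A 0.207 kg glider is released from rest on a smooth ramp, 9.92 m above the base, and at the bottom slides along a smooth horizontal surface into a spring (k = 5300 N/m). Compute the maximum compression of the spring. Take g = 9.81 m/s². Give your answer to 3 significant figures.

Energy conservation (no friction) from release to max compression: mgh = ½kx²
x = √(2mgh/k) = √(2 × 0.207 × 9.81 × 9.92 / 5300) = 0.08719 m

x = 0.0872 m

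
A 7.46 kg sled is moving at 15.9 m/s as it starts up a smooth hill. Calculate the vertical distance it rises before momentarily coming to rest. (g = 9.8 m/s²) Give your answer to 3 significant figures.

h = 12.9 m

Setting KE at the bottom equal to PE gained: ½mv² = mgh
h = v²/(2g) = 15.9²/(2 × 9.8) = 12.90 m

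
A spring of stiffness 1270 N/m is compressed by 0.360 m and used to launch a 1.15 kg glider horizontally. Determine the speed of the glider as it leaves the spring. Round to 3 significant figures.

v = 12.0 m/s

The glider leaves the spring when the spring is at natural length, so ½kx² = ½mv²
v = x√(k/m) = 0.360 × √(1270/1.15) = 11.96 m/s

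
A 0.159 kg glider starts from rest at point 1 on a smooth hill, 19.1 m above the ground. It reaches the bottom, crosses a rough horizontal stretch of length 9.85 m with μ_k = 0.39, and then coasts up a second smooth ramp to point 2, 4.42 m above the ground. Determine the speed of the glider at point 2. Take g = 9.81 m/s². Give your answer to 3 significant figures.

Energy at 1: mgh₁ = (0.159)(9.81)(19.1) = 29.792 J
Friction loss: W_f = μ_k mg d = 5.992 J
At 2: ½mv² + mgh₂ = mgh₁ − W_f
½mv² = 29.792 − 5.992 − 6.8943 = 16.906 J
v = √(2 × 16.906/0.159) = 14.58 m/s

v = 14.6 m/s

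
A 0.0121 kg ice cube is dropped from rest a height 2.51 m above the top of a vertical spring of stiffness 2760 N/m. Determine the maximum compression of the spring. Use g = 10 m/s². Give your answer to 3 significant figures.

x = 0.0149 m

Take the reference level at the top of the uncompressed spring. At max compression the cube has fallen H + x and is momentarily at rest:
mg(H + x) = ½kx²
½(2760)x² − (0.0121)(10)x − (0.0121)(10)(2.51) = 0
1380x² − 0.1210x − 0.3037 = 0
x = [0.1210 + √(0.01464 + 1676.5)]/(2 × 1380) = 0.01488 m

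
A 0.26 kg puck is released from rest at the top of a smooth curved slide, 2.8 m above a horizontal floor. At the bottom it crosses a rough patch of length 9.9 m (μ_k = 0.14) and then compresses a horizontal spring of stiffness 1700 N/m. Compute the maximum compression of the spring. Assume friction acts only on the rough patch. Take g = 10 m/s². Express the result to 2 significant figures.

x = 0.066 m

Initial energy: E₁ = mgh = (0.26)(10)(2.8) = 7.2800 J
Friction removes W_f = μ_k mg d = (0.14)(0.26)(10)(9.9) = 3.604 J
Energy reaching the spring: E = 7.2800 − 3.604 = 3.6764 J
At max compression ½kx² = E ⇒ x = √(2E/k) = √(2 × 3.6764/1700) = 0.06577 m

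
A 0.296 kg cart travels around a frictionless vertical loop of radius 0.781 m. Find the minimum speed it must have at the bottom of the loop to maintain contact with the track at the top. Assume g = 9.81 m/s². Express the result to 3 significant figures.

At the top: mg = mv_top²/r ⇒ v_top² = gr = 7.662 m²/s²
Energy from bottom to top (height 2r): ½mv_bot² = ½mv_top² + mg(2r)
v_bot² = gr + 4gr = 5gr = 38.31
v_bot = √(5gr) = 6.189 m/s

v = 6.19 m/s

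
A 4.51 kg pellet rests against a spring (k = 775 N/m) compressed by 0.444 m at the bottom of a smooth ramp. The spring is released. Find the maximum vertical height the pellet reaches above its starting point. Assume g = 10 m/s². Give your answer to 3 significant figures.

At maximum height the pellet is at rest, so ½kx² = mgh
h = kx²/(2mg) = (775)(0.444)²/(2 × 4.51 × 10) = 1.694 m

h = 1.69 m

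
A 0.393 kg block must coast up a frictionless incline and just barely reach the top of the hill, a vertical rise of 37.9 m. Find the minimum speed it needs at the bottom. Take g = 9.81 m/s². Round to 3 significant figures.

v = 27.3 m/s

At the top it is momentarily at rest, so all KE converts to PE: ½mv² = mgh
v = √(2gh) = √(2 × 9.81 × 37.9) = 27.27 m/s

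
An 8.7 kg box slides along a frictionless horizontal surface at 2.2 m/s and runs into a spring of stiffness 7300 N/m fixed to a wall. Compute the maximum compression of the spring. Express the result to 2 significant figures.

x = 0.076 m

At max compression the box is momentarily at rest: ½mv² = ½kx²
x = v√(m/k) = 2.2 × √(8.7/7300) = 0.07595 m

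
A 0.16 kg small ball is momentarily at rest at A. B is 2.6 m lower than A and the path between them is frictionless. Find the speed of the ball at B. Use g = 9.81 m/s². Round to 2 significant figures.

Energy conservation between the two points: mgh = ½mv²
v = √(2gh) = √(2 × 9.81 × 2.6) = √51.012 = 7.142 m/s

v = 7.1 m/s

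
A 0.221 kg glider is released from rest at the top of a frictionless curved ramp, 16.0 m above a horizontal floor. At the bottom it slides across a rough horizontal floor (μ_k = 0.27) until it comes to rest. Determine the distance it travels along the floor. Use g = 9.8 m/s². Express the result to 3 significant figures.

Applying the work–energy principle:
At rest all PE has been dissipated by friction: mgh = μ_k m g d
d = h/μ_k = 16.0/0.27 = 59.26 m

d = 59.3 m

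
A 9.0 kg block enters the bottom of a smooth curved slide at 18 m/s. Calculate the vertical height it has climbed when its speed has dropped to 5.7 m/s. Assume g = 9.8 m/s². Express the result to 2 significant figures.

h = 15 m

Conservation of energy: ½mv₁² = ½mv₂² + mgh
h = (v₁² − v₂²)/(2g) = (18² − 5.7²)/(2 × 9.8) = 14.87 m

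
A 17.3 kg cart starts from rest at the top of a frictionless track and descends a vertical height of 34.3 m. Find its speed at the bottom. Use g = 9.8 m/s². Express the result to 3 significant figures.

Mechanical energy is conserved (no friction): mgh = ½mv²
v = √(2gh) = √(2 × 9.8 × 34.3) = √672.28 = 25.93 m/s

v = 25.9 m/s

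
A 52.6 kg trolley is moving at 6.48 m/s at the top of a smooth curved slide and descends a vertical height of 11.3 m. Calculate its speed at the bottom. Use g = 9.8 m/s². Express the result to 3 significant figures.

v = 16.2 m/s

By conservation of mechanical energy, ½mv₀² + mgh = ½mv²
v² = v₀² + 2gh = (6.48)² + 2(9.8)(11.3) = 263.47
v = √263.47 = 16.23 m/s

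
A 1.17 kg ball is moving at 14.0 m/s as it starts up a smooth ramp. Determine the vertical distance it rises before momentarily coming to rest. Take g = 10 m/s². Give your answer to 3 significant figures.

h = 9.80 m

By energy conservation, ½mv² = mgh
h = v²/(2g) = 14.0²/(2 × 10) = 9.800 m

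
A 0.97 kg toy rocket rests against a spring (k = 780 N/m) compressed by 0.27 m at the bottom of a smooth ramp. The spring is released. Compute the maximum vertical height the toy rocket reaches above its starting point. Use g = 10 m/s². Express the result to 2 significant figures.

At maximum height the toy rocket is at rest, so ½kx² = mgh
h = kx²/(2mg) = (780)(0.27)²/(2 × 0.97 × 10) = 2.931 m

h = 2.9 m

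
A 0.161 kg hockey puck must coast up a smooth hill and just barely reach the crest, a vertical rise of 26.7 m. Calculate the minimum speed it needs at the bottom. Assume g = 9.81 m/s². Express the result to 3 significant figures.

At the top it is momentarily at rest, so all KE converts to PE: ½mv² = mgh
v = √(2gh) = √(2 × 9.81 × 26.7) = 22.89 m/s

v = 22.9 m/s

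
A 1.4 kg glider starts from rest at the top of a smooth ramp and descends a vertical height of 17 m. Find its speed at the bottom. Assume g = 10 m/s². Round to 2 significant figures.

By conservation of mechanical energy, mgh = ½mv²
v = √(2gh) = √(2 × 10 × 17) = √340.00 = 18.44 m/s

v = 18 m/s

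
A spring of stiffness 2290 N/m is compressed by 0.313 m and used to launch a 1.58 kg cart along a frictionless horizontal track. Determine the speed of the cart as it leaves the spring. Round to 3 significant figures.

Spring PE converts entirely to kinetic energy: ½kx² = ½mv²
v = x√(k/m) = 0.313 × √(2290/1.58) = 11.92 m/s

v = 11.9 m/s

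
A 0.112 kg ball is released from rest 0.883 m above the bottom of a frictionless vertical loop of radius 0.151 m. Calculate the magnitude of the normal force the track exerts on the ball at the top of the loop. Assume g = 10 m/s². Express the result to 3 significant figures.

Energy from release to top (height 2r): mgh = ½mv_top² + mg(2r)
v_top² = 2g(h − 2r) = 2(10)(0.883 − 0.3020) = 11.620 m²/s²
At the top, both N and weight point toward the centre: N + mg = mv_top²/r
N = m(v_top²/r − g) = 0.112(11.620/0.151 − 10) = 7.499 N

N = 7.50 N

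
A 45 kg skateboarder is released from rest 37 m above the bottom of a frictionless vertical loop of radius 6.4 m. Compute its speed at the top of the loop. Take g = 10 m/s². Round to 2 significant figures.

v = 22 m/s

Energy conservation: mgh = ½mv_top² + mg(2r)
v_top² = 2g(h − 2r) = 2(10)(37 − 12.80) = 484.0
v_top = 22.00 m/s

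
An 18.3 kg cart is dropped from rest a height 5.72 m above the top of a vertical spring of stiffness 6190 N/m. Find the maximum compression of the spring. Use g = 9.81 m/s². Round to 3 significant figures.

x = 0.606 m

Let x be the compression. The total drop is H + x, and the cart is instantaneously at rest at max compression, so energy conservation gives:
mg(H + x) = ½kx²
½(6190)x² − (18.3)(9.81)x − (18.3)(9.81)(5.72) = 0
3095x² − 179.5x − 1027 = 0
x = [179.5 + √(32229 + 1.2713e+07)]/(2 × 3095) = 0.6057 m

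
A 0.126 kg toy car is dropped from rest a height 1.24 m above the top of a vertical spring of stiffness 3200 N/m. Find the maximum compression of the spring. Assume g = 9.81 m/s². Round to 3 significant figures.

x = 0.0313 m

Let x be the compression. The total drop is H + x, and the car is instantaneously at rest at max compression, so energy conservation gives:
mg(H + x) = ½kx²
½(3200)x² − (0.126)(9.81)x − (0.126)(9.81)(1.24) = 0
1600x² − 1.236x − 1.533 = 0
x = [1.236 + √(1.528 + 9809.4)]/(2 × 1600) = 0.03134 m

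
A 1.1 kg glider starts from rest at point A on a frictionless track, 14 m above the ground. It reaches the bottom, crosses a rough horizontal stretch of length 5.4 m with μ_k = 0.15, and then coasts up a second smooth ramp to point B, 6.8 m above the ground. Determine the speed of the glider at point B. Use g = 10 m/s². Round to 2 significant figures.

v = 11 m/s

Energy at A: mgh₁ = (1.1)(10)(14) = 154.00 J
Friction loss: W_f = μ_k mg d = 8.910 J
At B: ½mv² + mgh₂ = mgh₁ − W_f
½mv² = 154.00 − 8.910 − 74.800 = 70.290 J
v = √(2 × 70.290/1.1) = 11.30 m/s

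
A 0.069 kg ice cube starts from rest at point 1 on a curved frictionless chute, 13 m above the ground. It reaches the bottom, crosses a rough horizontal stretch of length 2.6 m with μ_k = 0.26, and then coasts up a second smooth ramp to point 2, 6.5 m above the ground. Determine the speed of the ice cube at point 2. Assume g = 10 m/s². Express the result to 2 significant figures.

v = 11 m/s

Energy at 1: mgh₁ = (0.069)(10)(13) = 8.9700 J
Friction loss: W_f = μ_k mg d = 0.4664 J
At 2: ½mv² + mgh₂ = mgh₁ − W_f
½mv² = 8.9700 − 0.4664 − 4.4850 = 4.0186 J
v = √(2 × 4.0186/0.069) = 10.79 m/s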